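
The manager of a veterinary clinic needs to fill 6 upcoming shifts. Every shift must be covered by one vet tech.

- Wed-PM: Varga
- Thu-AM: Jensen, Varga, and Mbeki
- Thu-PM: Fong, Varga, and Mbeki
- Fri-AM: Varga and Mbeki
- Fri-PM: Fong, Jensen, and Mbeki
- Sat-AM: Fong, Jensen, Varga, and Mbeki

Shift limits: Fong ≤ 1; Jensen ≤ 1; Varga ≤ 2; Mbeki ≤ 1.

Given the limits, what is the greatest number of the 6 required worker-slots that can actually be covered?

Total capacity across all vet techs is 1+1+2+1 = 5, and 6 slots are needed, so at most 5 can be filled.
An assignment achieving 5: Wed-PM→Varga, Thu-AM→Jensen, Thu-PM→Fong, Fri-AM→Varga, Fri-PM→Mbeki.
Loads: Fong 1/1, Jensen 1/1, Varga 2/2, Mbeki 1/1.

5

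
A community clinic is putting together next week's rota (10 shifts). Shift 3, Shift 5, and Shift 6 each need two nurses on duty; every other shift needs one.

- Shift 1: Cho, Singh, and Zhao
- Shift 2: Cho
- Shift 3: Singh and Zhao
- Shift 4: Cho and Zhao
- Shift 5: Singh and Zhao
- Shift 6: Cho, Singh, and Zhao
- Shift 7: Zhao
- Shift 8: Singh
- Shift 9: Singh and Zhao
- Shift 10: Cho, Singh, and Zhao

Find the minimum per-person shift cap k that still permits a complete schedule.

5

With 3 nurses and 13 worker-slots to fill, someone must work at least ⌈13/3⌉ = 5 shifts, so k ≥ 5.
k = 5 works: Shift 1→Cho, Shift 2→Cho, Shift 3→Singh+Zhao, Shift 4→Cho, Shift 5→Singh+Zhao, Shift 6→Cho+Singh, Shift 7→Zhao, Shift 8→Singh, Shift 9→Singh, Shift 10→Cho.
Loads: Cho 5, Singh 5, Zhao 3 — all ≤ 5.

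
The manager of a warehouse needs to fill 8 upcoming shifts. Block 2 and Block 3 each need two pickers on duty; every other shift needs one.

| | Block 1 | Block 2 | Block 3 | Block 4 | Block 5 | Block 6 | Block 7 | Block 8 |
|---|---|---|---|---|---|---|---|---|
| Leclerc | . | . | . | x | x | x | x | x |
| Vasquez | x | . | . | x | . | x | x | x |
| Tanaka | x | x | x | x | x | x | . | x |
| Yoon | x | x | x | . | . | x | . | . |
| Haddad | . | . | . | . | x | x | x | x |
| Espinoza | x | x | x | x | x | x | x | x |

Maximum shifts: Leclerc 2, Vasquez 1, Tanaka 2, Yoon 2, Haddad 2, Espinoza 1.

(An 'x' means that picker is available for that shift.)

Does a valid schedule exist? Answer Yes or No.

One valid schedule: Block 1→Vasquez, Block 2→Tanaka+Yoon, Block 3→Tanaka+Yoon, Block 4→Leclerc, Block 5→Leclerc, Block 6→Espinoza, Block 7→Haddad, Block 8→Haddad.
Loads: Leclerc 2/2, Vasquez 1/1, Tanaka 2/2, Yoon 2/2, Haddad 2/2, Espinoza 1/1 — all within limits.

Yes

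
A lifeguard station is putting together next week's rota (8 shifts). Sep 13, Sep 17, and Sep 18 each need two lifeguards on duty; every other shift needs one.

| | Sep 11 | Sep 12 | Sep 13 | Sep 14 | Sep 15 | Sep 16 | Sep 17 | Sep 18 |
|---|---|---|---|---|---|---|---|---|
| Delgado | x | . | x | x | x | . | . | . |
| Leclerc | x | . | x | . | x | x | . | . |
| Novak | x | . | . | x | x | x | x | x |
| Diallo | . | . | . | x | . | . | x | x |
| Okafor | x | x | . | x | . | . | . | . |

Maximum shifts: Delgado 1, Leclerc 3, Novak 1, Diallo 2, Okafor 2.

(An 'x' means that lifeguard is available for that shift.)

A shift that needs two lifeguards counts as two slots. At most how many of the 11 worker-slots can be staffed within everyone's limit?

9

Total capacity across all lifeguards is 1+3+1+2+2 = 9, and 11 slots are needed, so at most 9 can be filled.
An assignment achieving 9: Sep 11→Okafor, Sep 12→Okafor, Sep 13→Delgado+Leclerc, Sep 15→Leclerc, Sep 16→Leclerc, Sep 17→Novak+Diallo, Sep 18→Diallo.
Loads: Delgado 1/1, Leclerc 3/3, Novak 1/1, Diallo 2/2, Okafor 2/2.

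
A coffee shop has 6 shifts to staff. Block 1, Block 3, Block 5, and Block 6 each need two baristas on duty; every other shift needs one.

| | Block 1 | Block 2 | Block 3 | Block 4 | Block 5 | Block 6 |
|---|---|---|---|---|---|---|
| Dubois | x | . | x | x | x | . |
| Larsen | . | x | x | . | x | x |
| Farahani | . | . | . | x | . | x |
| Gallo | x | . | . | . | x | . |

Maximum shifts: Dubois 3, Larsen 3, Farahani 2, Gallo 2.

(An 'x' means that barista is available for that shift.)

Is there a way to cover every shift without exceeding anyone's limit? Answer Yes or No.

Yes

Block 1 can only be covered by Dubois and Gallo, so that assignment is forced.
Block 2 can only be covered by Larsen, so that assignment is forced.
Block 3 can only be covered by Dubois and Larsen, so that assignment is forced.
One valid schedule: Block 1→Dubois+Gallo, Block 2→Larsen, Block 3→Dubois+Larsen, Block 4→Farahani, Block 5→Dubois+Gallo, Block 6→Larsen+Farahani.
Loads: Dubois 3/3, Larsen 3/3, Farahani 2/2, Gallo 2/2 — all within limits.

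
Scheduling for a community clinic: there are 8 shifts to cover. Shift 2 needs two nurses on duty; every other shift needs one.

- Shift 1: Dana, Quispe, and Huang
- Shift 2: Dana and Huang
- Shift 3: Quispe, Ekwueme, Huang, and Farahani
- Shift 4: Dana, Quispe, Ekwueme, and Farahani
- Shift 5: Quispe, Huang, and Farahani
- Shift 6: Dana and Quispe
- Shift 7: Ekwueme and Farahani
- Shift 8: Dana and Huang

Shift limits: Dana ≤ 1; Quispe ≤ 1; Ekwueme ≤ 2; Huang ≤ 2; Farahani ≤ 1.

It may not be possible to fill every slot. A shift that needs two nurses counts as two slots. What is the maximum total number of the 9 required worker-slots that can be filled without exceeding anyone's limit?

Total capacity across all nurses is 1+1+2+2+1 = 7, and 9 slots are needed, so at most 7 can be filled.
An assignment achieving 7: Shift 2→Dana+Huang, Shift 3→Ekwueme, Shift 5→Farahani, Shift 6→Quispe, Shift 7→Ekwueme, Shift 8→Huang.
Loads: Dana 1/1, Quispe 1/1, Ekwueme 2/2, Huang 2/2, Farahani 1/1.

7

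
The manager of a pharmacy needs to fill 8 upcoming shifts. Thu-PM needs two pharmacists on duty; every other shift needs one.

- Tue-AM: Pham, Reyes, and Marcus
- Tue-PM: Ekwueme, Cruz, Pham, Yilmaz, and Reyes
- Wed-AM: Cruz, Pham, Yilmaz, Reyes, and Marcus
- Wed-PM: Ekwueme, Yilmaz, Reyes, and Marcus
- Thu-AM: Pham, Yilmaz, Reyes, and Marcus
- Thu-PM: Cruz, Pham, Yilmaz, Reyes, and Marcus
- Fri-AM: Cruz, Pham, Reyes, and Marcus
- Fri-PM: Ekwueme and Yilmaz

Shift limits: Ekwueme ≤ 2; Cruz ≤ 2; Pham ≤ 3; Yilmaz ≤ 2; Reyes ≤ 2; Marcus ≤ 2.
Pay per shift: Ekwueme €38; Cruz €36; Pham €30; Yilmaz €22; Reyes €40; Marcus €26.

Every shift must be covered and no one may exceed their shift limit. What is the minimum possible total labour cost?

Picking the cheapest available pharmacist for each shift independently would cost €210, but that ignores the shift limits.
An optimal schedule: Tue-AM→Marcus, Tue-PM→Pham, Wed-AM→Cruz, Wed-PM→Yilmaz, Thu-AM→Marcus, Thu-PM→Pham+Cruz, Fri-AM→Pham, Fri-PM→Yilmaz.
Total: 26 + 30 + 36 + 22 + 26 + 30 + 36 + 30 + 22 = €258.

€258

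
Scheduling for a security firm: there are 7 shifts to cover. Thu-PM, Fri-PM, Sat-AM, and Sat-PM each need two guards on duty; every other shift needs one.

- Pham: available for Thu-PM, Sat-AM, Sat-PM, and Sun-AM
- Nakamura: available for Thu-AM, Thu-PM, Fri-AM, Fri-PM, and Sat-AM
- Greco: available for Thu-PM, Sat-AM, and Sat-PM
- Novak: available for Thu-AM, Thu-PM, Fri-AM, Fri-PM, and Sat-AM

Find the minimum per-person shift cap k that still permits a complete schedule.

3

With 4 guards and 11 worker-slots to fill, someone must work at least ⌈11/4⌉ = 3 shifts, so k ≥ 3.
k = 3 works: Thu-AM→Nakamura, Thu-PM→Pham+Greco, Fri-AM→Nakamura, Fri-PM→Nakamura+Novak, Sat-AM→Greco+Novak, Sat-PM→Pham+Greco, Sun-AM→Pham.
Loads: Pham 3, Nakamura 3, Greco 3, Novak 2 — all ≤ 3.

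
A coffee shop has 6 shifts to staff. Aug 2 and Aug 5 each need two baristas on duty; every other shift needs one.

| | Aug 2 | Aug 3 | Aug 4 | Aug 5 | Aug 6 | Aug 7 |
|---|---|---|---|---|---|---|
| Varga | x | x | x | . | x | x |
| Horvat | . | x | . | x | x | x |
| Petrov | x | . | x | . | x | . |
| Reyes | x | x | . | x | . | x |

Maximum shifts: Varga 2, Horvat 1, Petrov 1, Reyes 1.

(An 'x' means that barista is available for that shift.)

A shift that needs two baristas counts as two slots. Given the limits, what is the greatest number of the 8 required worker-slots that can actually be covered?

Total capacity across all baristas is 2+1+1+1 = 5, and 8 slots are needed, so at most 5 can be filled.
An assignment achieving 5: Aug 2→Varga+Petrov, Aug 4→Varga, Aug 5→Horvat+Reyes.
Loads: Varga 2/2, Horvat 1/1, Petrov 1/1, Reyes 1/1.

5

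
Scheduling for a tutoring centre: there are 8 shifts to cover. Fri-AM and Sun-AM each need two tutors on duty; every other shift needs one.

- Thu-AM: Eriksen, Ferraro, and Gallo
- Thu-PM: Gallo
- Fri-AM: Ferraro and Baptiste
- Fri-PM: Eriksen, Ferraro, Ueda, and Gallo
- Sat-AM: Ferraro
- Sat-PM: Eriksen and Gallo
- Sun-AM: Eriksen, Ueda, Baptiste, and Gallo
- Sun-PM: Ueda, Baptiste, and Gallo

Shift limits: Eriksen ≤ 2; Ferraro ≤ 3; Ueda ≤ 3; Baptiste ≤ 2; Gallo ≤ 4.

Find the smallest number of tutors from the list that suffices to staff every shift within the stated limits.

10 slots to fill and no one can take more than 4, so at least ⌈10/4⌉ = 3 tutors are needed.
No set of 3 tutors can cover every shift (each such set leaves at least one shift with no one available or exceeds a cap).
Eriksen, Ferraro, Baptiste, and Gallo alone can cover everything: Thu-AM→Ferraro, Thu-PM→Gallo, Fri-AM→Ferraro+Baptiste, Fri-PM→Gallo, Sat-AM→Ferraro, Sat-PM→Eriksen, Sun-AM→Eriksen+Gallo, Sun-PM→Baptiste.

4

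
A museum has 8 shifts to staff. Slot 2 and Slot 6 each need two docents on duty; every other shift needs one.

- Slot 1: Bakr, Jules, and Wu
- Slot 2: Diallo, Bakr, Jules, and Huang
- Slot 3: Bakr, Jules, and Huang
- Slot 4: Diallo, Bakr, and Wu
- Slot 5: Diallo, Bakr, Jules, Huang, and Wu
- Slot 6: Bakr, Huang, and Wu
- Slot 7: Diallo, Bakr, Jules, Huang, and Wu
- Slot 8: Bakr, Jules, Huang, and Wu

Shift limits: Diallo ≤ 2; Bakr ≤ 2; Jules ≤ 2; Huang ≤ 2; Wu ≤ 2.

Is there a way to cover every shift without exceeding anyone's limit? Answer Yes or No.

One valid schedule: Slot 1→Bakr, Slot 2→Jules+Huang, Slot 3→Bakr, Slot 4→Diallo, Slot 5→Diallo, Slot 6→Huang+Wu, Slot 7→Wu, Slot 8→Jules.
Loads: Diallo 2/2, Bakr 2/2, Jules 2/2, Huang 2/2, Wu 2/2 — all within limits.

Yes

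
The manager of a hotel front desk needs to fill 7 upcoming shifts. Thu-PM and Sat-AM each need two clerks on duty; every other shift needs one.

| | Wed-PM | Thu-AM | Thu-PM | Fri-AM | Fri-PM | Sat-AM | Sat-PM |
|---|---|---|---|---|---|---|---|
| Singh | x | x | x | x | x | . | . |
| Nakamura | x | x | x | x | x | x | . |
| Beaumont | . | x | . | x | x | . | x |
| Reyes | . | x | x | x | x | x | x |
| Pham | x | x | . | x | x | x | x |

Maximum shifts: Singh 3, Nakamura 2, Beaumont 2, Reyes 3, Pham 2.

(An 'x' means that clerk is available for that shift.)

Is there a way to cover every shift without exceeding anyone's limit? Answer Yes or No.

Yes

One valid schedule: Wed-PM→Singh, Thu-AM→Singh, Thu-PM→Singh+Nakamura, Fri-AM→Beaumont, Fri-PM→Reyes, Sat-AM→Nakamura+Reyes, Sat-PM→Beaumont.
Loads: Singh 3/3, Nakamura 2/2, Beaumont 2/2, Reyes 2/3, Pham 0/2 — all within limits.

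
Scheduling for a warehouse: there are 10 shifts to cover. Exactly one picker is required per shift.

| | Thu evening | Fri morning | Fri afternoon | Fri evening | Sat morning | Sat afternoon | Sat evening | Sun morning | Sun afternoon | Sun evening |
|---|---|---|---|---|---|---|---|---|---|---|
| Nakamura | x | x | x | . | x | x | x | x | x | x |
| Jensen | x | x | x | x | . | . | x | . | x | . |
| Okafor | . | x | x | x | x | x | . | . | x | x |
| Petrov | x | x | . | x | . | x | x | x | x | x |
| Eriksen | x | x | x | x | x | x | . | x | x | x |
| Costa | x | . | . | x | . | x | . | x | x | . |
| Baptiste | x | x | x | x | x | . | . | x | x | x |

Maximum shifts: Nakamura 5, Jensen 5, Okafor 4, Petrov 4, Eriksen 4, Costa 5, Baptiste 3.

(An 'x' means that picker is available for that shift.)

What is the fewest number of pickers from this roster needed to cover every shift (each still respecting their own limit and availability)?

10 slots to fill and no one can take more than 5, so at least ⌈10/5⌉ = 2 pickers are needed.
Nakamura and Jensen alone can cover everything: Thu evening→Nakamura, Fri morning→Jensen, Fri afternoon→Jensen, Fri evening→Jensen, Sat morning→Nakamura, Sat afternoon→Nakamura, Sat evening→Jensen, Sun morning→Nakamura, Sun afternoon→Jensen, Sun evening→Nakamura.

2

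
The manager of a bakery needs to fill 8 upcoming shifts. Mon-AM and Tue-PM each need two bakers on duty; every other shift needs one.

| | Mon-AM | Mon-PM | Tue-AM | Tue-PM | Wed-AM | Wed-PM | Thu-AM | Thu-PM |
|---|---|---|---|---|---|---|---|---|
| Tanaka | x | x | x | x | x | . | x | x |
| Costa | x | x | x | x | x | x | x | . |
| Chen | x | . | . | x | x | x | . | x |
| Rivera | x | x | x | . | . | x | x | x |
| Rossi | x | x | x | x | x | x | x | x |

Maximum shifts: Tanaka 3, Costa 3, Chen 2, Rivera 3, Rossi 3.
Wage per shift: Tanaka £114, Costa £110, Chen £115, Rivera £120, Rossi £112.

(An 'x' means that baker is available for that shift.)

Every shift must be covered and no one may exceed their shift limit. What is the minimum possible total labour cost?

£1123

Picking the cheapest available baker for each shift independently would cost £1106, but that ignores the shift limits.
An optimal schedule: Mon-AM→Tanaka+Chen, Mon-PM→Costa, Tue-AM→Costa, Tue-PM→Rossi+Tanaka, Wed-AM→Costa, Wed-PM→Rossi, Thu-AM→Rossi, Thu-PM→Tanaka.
Total: 114 + 115 + 110 + 110 + 112 + 114 + 110 + 112 + 112 + 114 = £1123.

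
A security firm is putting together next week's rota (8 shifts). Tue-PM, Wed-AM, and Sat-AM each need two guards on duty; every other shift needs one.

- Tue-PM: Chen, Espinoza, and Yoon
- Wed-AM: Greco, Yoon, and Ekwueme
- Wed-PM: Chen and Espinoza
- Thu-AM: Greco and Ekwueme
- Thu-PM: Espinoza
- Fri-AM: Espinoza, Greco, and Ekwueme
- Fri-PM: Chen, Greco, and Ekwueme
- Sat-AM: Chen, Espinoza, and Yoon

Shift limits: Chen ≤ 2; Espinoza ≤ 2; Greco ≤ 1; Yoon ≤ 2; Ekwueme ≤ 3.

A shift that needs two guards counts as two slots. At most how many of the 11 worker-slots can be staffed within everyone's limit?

Total capacity across all guards is 2+2+1+2+3 = 10, and 11 slots are needed, so at most 10 can be filled.
An assignment achieving 10: Tue-PM→Chen+Espinoza, Wed-AM→Yoon+Ekwueme, Wed-PM→Chen, Thu-AM→Greco, Thu-PM→Espinoza, Fri-AM→Ekwueme, Fri-PM→Ekwueme, Sat-AM→Yoon.
Loads: Chen 2/2, Espinoza 2/2, Greco 1/1, Yoon 2/2, Ekwueme 3/3.

10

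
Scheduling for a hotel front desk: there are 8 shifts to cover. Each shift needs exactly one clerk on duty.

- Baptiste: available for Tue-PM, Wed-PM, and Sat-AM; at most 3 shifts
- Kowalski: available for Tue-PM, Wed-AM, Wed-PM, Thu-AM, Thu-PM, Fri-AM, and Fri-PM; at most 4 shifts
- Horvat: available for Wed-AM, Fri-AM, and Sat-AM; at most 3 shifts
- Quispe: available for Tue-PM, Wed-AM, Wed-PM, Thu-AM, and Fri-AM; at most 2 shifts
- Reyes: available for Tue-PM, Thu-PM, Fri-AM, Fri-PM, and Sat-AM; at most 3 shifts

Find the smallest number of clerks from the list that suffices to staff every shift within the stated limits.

3

8 slots to fill and no one can take more than 4, so at least ⌈8/4⌉ = 2 clerks are needed.
Any 2 clerks together have capacity at most 4+3 = 7 < 8 slots, so 2 can never suffice.
Baptiste, Kowalski, and Horvat alone can cover everything: Tue-PM→Baptiste, Wed-AM→Kowalski, Wed-PM→Baptiste, Thu-AM→Kowalski, Thu-PM→Kowalski, Fri-AM→Horvat, Fri-PM→Kowalski, Sat-AM→Baptiste.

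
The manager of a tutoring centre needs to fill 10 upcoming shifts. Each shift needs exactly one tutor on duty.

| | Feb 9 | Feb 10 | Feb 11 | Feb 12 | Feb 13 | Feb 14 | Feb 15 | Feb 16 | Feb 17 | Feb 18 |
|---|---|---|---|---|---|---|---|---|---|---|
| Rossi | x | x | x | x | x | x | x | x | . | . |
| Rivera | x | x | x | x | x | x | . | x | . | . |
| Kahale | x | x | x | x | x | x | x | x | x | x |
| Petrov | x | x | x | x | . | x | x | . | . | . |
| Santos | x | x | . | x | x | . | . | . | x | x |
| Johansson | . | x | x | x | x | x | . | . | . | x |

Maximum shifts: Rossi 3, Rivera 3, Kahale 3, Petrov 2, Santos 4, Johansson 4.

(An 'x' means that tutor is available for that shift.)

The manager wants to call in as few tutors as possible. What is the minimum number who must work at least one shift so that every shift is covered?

3

10 slots to fill and no one can take more than 4, so at least ⌈10/4⌉ = 3 tutors are needed.
Rossi, Rivera, and Santos alone can cover everything: Feb 9→Rivera, Feb 10→Rivera, Feb 11→Rossi, Feb 12→Santos, Feb 13→Santos, Feb 14→Rossi, Feb 15→Rossi, Feb 16→Rivera, Feb 17→Santos, Feb 18→Santos.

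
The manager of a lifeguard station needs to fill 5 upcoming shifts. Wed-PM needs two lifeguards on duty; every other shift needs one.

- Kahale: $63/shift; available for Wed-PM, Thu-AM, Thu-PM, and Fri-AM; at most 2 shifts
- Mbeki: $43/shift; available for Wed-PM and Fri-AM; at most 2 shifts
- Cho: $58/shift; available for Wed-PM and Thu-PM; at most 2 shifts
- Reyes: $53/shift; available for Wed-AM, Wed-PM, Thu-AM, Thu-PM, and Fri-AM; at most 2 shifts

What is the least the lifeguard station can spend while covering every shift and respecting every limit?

$308

Wed-AM can only be covered by Reyes, so that assignment is forced.
Picking the cheapest available lifeguard for each shift independently would cost $298, but that ignores the shift limits.
An optimal schedule: Wed-AM→Reyes, Wed-PM→Mbeki+Cho, Thu-AM→Reyes, Thu-PM→Cho, Fri-AM→Mbeki.
Total: 53 + 43 + 58 + 53 + 58 + 43 = $308.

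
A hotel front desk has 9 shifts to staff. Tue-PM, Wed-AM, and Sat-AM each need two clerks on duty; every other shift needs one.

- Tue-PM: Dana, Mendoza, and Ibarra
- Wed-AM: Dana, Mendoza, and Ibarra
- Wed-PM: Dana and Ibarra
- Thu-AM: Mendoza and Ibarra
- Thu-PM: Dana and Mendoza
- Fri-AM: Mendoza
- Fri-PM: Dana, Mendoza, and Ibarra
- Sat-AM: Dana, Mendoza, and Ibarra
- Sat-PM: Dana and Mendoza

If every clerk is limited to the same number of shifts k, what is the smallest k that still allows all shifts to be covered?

With 3 clerks and 12 worker-slots to fill, someone must work at least ⌈12/3⌉ = 4 shifts, so k ≥ 4.
k = 4 works: Tue-PM→Dana+Ibarra, Wed-AM→Mendoza+Ibarra, Wed-PM→Dana, Thu-AM→Mendoza, Thu-PM→Dana, Fri-AM→Mendoza, Fri-PM→Ibarra, Sat-AM→Mendoza+Ibarra, Sat-PM→Dana.
Loads: Dana 4, Mendoza 4, Ibarra 4 — all ≤ 4.

4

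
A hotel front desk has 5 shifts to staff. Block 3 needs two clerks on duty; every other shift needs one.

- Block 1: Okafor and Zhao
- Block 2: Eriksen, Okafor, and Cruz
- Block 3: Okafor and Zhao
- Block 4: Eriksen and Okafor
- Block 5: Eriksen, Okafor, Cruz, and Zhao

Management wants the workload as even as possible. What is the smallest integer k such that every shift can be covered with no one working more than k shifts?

With 4 clerks and 6 worker-slots to fill, someone must work at least ⌈6/4⌉ = 2 shifts, so k ≥ 2.
k = 2 works: Block 1→Okafor, Block 2→Eriksen, Block 3→Okafor+Zhao, Block 4→Eriksen, Block 5→Cruz.
Loads: Eriksen 2, Okafor 2, Cruz 1, Zhao 1 — all ≤ 2.

2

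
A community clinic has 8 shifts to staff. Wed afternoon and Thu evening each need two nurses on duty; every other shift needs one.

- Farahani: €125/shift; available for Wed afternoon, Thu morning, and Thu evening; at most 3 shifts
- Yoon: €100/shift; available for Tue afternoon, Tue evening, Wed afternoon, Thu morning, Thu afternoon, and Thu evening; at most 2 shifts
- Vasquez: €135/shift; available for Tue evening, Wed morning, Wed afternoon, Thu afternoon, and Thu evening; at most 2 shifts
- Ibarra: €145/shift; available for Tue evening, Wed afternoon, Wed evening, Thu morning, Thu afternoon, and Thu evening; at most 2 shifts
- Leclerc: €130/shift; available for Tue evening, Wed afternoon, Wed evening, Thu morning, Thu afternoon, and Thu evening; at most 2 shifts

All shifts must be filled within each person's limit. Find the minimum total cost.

Tue afternoon can only be covered by Yoon, so that assignment is forced.
Wed morning can only be covered by Vasquez, so that assignment is forced.
Picking the cheapest available nurse for each shift independently would cost €1115, but that ignores the shift limits.
An optimal schedule: Tue afternoon→Yoon, Tue evening→Yoon, Wed morning→Vasquez, Wed afternoon→Farahani+Vasquez, Wed evening→Leclerc, Thu morning→Farahani, Thu afternoon→Leclerc, Thu evening→Farahani+Ibarra.
Total: 100 + 100 + 135 + 125 + 135 + 130 + 125 + 130 + 125 + 145 = €1250.

€1250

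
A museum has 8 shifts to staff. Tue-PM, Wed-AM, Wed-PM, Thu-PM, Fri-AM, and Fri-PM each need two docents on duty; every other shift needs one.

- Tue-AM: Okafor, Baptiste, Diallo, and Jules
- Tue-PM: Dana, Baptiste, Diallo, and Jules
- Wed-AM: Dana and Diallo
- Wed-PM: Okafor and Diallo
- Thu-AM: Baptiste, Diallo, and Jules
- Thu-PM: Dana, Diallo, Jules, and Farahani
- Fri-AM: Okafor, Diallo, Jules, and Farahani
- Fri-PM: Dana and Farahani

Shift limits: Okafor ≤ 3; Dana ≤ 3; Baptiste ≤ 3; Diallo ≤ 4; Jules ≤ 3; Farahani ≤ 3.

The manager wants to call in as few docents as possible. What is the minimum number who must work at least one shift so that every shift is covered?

14 slots to fill and no one can take more than 4, so at least ⌈14/4⌉ = 4 docents are needed.
Any 4 docents together have capacity at most 4+3+3+3 = 13 < 14 slots, so 4 can never suffice.
Okafor, Dana, Baptiste, Diallo, and Farahani alone can cover everything: Tue-AM→Okafor, Tue-PM→Dana+Baptiste, Wed-AM→Dana+Diallo, Wed-PM→Okafor+Diallo, Thu-AM→Baptiste, Thu-PM→Diallo+Farahani, Fri-AM→Okafor+Diallo, Fri-PM→Dana+Farahani.

5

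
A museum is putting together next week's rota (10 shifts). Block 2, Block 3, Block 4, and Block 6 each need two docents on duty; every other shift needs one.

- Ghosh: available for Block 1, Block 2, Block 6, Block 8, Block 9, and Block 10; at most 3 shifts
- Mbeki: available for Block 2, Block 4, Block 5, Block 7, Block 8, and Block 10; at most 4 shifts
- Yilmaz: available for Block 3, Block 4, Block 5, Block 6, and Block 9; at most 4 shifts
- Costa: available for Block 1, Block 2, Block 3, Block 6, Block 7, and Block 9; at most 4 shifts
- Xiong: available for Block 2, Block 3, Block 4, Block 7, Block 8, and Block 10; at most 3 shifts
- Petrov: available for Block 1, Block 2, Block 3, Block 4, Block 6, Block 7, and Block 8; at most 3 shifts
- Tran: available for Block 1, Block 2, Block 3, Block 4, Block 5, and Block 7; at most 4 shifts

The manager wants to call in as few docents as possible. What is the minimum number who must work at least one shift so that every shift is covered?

4

14 slots to fill and no one can take more than 4, so at least ⌈14/4⌉ = 4 docents are needed.
Ghosh, Mbeki, Yilmaz, and Costa alone can cover everything: Block 1→Ghosh, Block 2→Mbeki+Costa, Block 3→Yilmaz+Costa, Block 4→Mbeki+Yilmaz, Block 5→Mbeki, Block 6→Yilmaz+Costa, Block 7→Mbeki, Block 8→Ghosh, Block 9→Yilmaz, Block 10→Ghosh.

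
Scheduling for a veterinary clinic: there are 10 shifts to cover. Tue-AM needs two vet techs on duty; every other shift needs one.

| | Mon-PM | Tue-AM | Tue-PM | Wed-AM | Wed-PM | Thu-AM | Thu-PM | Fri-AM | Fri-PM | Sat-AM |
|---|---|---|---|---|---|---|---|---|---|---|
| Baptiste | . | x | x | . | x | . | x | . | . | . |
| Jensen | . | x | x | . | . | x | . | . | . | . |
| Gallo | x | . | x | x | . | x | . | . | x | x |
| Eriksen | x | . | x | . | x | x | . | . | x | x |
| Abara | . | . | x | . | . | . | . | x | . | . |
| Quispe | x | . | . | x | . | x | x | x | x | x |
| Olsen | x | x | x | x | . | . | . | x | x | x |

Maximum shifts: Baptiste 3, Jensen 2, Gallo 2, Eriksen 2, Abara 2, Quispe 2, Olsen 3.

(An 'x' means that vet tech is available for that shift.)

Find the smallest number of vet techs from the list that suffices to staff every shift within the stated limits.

11 slots to fill and no one can take more than 3, so at least ⌈11/3⌉ = 4 vet techs are needed.
Any 4 vet techs together have capacity at most 3+3+2+2 = 10 < 11 slots, so 4 can never suffice.
Baptiste, Jensen, Gallo, Eriksen, and Abara alone can cover everything: Mon-PM→Gallo, Tue-AM→Baptiste+Jensen, Tue-PM→Abara, Wed-AM→Gallo, Wed-PM→Baptiste, Thu-AM→Jensen, Thu-PM→Baptiste, Fri-AM→Abara, Fri-PM→Eriksen, Sat-AM→Eriksen.

5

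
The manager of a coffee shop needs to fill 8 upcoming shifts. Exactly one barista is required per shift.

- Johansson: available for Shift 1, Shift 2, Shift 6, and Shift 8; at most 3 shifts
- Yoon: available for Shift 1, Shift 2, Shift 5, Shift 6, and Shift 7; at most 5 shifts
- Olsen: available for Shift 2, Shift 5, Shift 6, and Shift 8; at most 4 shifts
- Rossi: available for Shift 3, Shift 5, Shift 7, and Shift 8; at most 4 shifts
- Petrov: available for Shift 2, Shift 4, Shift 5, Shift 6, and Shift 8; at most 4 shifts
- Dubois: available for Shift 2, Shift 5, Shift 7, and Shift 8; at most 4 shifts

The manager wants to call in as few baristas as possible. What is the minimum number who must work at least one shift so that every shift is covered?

8 slots to fill and no one can take more than 5, so at least ⌈8/5⌉ = 2 baristas are needed.
Shifts {Shift 1, Shift 3, Shift 4} need 3 slots, but among the baristas available for them (Johansson, Yoon, Rossi, and Petrov) any 2 together supply at most 2. So 2 baristas are not enough.
Johansson, Rossi, and Petrov alone can cover everything: Shift 1→Johansson, Shift 2→Johansson, Shift 3→Rossi, Shift 4→Petrov, Shift 5→Rossi, Shift 6→Johansson, Shift 7→Rossi, Shift 8→Rossi.

3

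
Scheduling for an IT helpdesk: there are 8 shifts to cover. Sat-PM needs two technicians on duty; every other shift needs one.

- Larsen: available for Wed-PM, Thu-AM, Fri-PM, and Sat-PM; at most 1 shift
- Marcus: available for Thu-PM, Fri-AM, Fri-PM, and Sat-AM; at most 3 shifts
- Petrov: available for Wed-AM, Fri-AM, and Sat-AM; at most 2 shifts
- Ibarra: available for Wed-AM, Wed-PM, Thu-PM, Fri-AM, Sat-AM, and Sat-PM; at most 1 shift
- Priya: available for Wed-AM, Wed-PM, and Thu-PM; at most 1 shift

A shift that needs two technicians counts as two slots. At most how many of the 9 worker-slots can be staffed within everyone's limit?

Total capacity across all technicians is 1+3+2+1+1 = 8, and 9 slots are needed, so at most 8 can be filled.
An assignment achieving 8: Wed-AM→Petrov, Wed-PM→Priya, Thu-AM→Larsen, Thu-PM→Marcus, Fri-AM→Marcus, Fri-PM→Marcus, Sat-AM→Petrov, Sat-PM→Ibarra.
Loads: Larsen 1/1, Marcus 3/3, Petrov 2/2, Ibarra 1/1, Priya 1/1.

8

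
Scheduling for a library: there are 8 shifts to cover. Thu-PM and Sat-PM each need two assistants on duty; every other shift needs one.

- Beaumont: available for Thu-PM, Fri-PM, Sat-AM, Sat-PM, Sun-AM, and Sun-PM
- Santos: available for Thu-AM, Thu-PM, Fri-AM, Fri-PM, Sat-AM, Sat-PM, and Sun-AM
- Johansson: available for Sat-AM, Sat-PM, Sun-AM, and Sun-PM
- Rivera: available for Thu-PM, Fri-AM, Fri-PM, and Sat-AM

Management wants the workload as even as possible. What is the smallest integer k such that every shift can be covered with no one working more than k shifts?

3

With 4 assistants and 10 worker-slots to fill, someone must work at least ⌈10/4⌉ = 3 shifts, so k ≥ 3.
k = 3 works: Thu-AM→Santos, Thu-PM→Beaumont+Santos, Fri-AM→Santos, Fri-PM→Rivera, Sat-AM→Johansson, Sat-PM→Beaumont+Johansson, Sun-AM→Johansson, Sun-PM→Beaumont.
Loads: Beaumont 3, Santos 3, Johansson 3, Rivera 1 — all ≤ 3.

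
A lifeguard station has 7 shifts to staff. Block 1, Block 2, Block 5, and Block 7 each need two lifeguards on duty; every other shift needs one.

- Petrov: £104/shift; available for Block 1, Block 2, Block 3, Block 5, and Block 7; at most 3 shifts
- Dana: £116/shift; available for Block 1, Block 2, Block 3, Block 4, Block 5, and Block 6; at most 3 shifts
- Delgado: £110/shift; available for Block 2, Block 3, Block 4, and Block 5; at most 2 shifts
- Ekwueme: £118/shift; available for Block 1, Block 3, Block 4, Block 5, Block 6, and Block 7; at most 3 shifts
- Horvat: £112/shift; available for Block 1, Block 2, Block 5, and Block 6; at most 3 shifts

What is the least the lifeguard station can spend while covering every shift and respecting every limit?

Block 7 can only be covered by Petrov and Ekwueme, so that assignment is forced.
Picking the cheapest available lifeguard for each shift independently would cost £1192, but that ignores the shift limits.
An optimal schedule: Block 1→Petrov+Horvat, Block 2→Delgado+Dana, Block 3→Petrov, Block 4→Delgado, Block 5→Horvat+Dana, Block 6→Horvat, Block 7→Petrov+Ekwueme.
Total: 104 + 112 + 110 + 116 + 104 + 110 + 112 + 116 + 112 + 104 + 118 = £1218.

£1218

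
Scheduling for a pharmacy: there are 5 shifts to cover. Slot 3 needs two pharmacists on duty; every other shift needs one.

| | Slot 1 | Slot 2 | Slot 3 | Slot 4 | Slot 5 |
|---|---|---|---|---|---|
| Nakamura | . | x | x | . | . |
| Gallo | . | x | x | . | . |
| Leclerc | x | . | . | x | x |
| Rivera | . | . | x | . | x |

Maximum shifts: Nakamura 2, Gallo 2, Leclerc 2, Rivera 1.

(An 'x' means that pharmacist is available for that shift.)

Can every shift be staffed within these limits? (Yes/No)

Slot 1 can only be covered by Leclerc, so that assignment is forced.
Slot 4 can only be covered by Leclerc, so that assignment is forced.
One valid schedule: Slot 1→Leclerc, Slot 2→Nakamura, Slot 3→Nakamura+Gallo, Slot 4→Leclerc, Slot 5→Rivera.
Loads: Nakamura 2/2, Gallo 1/2, Leclerc 2/2, Rivera 1/1 — all within limits.

Yes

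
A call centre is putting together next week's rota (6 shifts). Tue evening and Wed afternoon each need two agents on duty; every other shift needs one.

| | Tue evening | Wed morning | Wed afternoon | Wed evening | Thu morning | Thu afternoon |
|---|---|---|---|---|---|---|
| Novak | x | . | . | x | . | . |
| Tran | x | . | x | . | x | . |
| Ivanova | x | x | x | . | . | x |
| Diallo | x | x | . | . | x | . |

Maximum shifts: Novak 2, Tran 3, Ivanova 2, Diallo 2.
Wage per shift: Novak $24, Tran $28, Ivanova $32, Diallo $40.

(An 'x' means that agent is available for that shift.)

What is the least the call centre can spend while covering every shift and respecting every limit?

$236

Wed afternoon can only be covered by Tran and Ivanova, so that assignment is forced.
Wed evening can only be covered by Novak, so that assignment is forced.
Thu afternoon can only be covered by Ivanova, so that assignment is forced.
Picking the cheapest available agent for each shift independently would cost $228, but that ignores the shift limits.
An optimal schedule: Tue evening→Novak+Tran, Wed morning→Diallo, Wed afternoon→Tran+Ivanova, Wed evening→Novak, Thu morning→Tran, Thu afternoon→Ivanova.
Total: 24 + 28 + 40 + 28 + 32 + 24 + 28 + 32 = $236.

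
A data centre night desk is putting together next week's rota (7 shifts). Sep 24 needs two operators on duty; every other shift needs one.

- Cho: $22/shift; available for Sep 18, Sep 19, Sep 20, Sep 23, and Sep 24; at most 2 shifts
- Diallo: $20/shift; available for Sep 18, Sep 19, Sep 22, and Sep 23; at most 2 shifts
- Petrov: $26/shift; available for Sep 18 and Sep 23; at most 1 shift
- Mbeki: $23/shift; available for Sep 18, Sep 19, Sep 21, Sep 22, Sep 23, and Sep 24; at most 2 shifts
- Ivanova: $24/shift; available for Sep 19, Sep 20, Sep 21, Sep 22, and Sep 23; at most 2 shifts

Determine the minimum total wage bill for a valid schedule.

Sep 24 can only be covered by Cho and Mbeki, so that assignment is forced.
Picking the cheapest available operator for each shift independently would cost $170, but that ignores the shift limits.
An optimal schedule: Sep 18→Diallo, Sep 19→Ivanova, Sep 20→Cho, Sep 21→Mbeki, Sep 22→Diallo, Sep 23→Ivanova, Sep 24→Cho+Mbeki.
Total: 20 + 24 + 22 + 23 + 20 + 24 + 22 + 23 = $178.

$178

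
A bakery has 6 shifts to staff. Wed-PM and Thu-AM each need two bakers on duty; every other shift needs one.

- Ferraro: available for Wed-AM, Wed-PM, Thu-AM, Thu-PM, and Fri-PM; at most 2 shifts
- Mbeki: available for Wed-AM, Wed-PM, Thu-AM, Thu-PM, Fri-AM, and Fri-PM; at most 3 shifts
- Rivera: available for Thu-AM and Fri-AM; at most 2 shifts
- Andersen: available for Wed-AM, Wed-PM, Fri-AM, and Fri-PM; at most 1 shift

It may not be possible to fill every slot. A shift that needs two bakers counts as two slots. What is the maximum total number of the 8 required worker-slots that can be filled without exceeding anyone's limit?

Total capacity across all bakers is 2+3+2+1 = 8, and 8 slots are needed, so at most 8 can be filled.
An assignment achieving 8: Wed-AM→Ferraro, Wed-PM→Mbeki+Andersen, Thu-AM→Mbeki+Rivera, Thu-PM→Ferraro, Fri-AM→Rivera, Fri-PM→Mbeki.
Loads: Ferraro 2/2, Mbeki 3/3, Rivera 2/2, Andersen 1/1.

8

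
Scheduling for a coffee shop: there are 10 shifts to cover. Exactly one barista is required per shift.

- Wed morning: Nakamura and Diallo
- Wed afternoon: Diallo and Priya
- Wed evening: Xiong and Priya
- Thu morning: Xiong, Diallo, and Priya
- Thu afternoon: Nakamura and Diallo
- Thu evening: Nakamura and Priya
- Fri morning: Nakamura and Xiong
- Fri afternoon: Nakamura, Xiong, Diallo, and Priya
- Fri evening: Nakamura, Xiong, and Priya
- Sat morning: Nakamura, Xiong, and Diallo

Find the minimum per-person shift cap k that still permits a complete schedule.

3

With 4 baristas and 10 worker-slots to fill, someone must work at least ⌈10/4⌉ = 3 shifts, so k ≥ 3.
k = 3 works: Wed morning→Nakamura, Wed afternoon→Diallo, Wed evening→Xiong, Thu morning→Xiong, Thu afternoon→Nakamura, Thu evening→Nakamura, Fri morning→Xiong, Fri afternoon→Diallo, Fri evening→Priya, Sat morning→Diallo.
Loads: Nakamura 3, Xiong 3, Diallo 3, Priya 1 — all ≤ 3.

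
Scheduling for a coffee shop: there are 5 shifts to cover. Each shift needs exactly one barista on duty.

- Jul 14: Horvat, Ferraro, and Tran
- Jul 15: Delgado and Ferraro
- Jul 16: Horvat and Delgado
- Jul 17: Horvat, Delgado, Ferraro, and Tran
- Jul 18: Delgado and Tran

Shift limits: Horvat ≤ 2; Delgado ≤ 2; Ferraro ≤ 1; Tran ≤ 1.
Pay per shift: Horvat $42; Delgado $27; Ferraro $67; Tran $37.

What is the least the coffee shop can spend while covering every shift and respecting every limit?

Picking the cheapest available barista for each shift independently would cost $145, but that ignores the shift limits.
An optimal schedule: Jul 14→Horvat, Jul 15→Delgado, Jul 16→Delgado, Jul 17→Horvat, Jul 18→Tran.
Total: 42 + 27 + 27 + 42 + 37 = $175.

$175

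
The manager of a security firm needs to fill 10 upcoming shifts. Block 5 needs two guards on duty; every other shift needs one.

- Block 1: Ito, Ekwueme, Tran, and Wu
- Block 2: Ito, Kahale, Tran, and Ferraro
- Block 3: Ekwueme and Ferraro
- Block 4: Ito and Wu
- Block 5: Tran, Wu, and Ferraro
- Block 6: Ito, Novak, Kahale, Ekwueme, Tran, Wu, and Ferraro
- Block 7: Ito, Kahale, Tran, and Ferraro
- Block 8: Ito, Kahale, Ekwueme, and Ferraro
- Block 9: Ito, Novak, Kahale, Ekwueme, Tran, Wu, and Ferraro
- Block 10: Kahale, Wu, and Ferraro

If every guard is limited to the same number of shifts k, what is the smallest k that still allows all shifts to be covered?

With 7 guards and 11 worker-slots to fill, someone must work at least ⌈11/7⌉ = 2 shifts, so k ≥ 2.
k = 2 works: Block 1→Ito, Block 2→Kahale, Block 3→Ekwueme, Block 4→Ito, Block 5→Tran+Wu, Block 6→Novak, Block 7→Tran, Block 8→Ekwueme, Block 9→Novak, Block 10→Kahale.
Loads: Ito 2, Novak 2, Kahale 2, Ekwueme 2, Tran 2, Wu 1, Ferraro 0 — all ≤ 2.

2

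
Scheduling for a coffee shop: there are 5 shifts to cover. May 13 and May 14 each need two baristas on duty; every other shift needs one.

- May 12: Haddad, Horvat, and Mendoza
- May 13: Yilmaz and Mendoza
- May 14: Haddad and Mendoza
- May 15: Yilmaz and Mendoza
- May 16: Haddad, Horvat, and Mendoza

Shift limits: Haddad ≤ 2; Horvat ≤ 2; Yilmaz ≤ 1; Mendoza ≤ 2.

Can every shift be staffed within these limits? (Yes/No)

Total capacity is 7 and 7 slots are needed, so capacity alone doesn't rule it out.
Shifts {May 13, May 14, May 15} need 5 worker-slots in total, but the baristas available for any of those shifts (Haddad, Yilmaz, and Mendoza) can supply at most 4 among them. So no valid schedule exists.

No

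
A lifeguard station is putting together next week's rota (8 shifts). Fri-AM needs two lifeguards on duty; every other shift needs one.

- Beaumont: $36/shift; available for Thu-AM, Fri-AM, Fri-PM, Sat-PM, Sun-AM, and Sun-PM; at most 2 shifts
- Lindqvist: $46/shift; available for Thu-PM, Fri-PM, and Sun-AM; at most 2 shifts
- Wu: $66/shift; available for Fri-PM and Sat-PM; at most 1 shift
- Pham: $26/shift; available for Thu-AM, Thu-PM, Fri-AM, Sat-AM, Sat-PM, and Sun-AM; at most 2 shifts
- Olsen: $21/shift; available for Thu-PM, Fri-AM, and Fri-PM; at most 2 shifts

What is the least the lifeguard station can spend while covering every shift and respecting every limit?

$324

Sat-AM can only be covered by Pham, so that assignment is forced.
Sun-PM can only be covered by Beaumont, so that assignment is forced.
Picking the cheapest available lifeguard for each shift independently would cost $229, but that ignores the shift limits.
An optimal schedule: Thu-AM→Beaumont, Thu-PM→Lindqvist, Fri-AM→Pham+Olsen, Fri-PM→Olsen, Sat-AM→Pham, Sat-PM→Wu, Sun-AM→Lindqvist, Sun-PM→Beaumont.
Total: 36 + 46 + 26 + 21 + 21 + 26 + 66 + 46 + 36 = $324.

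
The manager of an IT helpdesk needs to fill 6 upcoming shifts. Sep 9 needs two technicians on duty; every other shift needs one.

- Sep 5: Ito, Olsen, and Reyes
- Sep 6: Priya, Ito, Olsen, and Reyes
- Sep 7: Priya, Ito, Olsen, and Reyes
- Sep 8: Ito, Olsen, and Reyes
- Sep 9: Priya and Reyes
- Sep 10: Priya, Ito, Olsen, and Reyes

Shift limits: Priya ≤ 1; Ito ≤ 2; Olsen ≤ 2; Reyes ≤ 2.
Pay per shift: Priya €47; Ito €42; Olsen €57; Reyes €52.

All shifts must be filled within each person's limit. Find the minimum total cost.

€349

Sep 9 can only be covered by Priya and Reyes, so that assignment is forced.
Picking the cheapest available technician for each shift independently would cost €309, but that ignores the shift limits.
An optimal schedule: Sep 5→Ito, Sep 6→Olsen, Sep 7→Olsen, Sep 8→Ito, Sep 9→Priya+Reyes, Sep 10→Reyes.
Total: 42 + 57 + 57 + 42 + 47 + 52 + 52 = €349.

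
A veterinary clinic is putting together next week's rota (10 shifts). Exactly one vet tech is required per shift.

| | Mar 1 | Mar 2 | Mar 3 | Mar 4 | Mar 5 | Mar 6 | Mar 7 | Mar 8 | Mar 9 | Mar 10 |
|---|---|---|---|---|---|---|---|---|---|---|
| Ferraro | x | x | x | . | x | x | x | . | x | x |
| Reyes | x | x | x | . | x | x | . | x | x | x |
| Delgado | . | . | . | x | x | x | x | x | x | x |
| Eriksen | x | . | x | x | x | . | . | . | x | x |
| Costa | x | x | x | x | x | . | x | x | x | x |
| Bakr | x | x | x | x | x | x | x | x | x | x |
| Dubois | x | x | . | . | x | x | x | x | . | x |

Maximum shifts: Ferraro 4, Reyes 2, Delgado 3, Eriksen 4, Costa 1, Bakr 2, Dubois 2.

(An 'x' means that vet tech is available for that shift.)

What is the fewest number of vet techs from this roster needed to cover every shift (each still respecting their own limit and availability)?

10 slots to fill and no one can take more than 4, so at least ⌈10/4⌉ = 3 vet techs are needed.
Ferraro, Reyes, and Eriksen alone can cover everything: Mar 1→Ferraro, Mar 2→Ferraro, Mar 3→Reyes, Mar 4→Eriksen, Mar 5→Eriksen, Mar 6→Ferraro, Mar 7→Ferraro, Mar 8→Reyes, Mar 9→Eriksen, Mar 10→Eriksen.

3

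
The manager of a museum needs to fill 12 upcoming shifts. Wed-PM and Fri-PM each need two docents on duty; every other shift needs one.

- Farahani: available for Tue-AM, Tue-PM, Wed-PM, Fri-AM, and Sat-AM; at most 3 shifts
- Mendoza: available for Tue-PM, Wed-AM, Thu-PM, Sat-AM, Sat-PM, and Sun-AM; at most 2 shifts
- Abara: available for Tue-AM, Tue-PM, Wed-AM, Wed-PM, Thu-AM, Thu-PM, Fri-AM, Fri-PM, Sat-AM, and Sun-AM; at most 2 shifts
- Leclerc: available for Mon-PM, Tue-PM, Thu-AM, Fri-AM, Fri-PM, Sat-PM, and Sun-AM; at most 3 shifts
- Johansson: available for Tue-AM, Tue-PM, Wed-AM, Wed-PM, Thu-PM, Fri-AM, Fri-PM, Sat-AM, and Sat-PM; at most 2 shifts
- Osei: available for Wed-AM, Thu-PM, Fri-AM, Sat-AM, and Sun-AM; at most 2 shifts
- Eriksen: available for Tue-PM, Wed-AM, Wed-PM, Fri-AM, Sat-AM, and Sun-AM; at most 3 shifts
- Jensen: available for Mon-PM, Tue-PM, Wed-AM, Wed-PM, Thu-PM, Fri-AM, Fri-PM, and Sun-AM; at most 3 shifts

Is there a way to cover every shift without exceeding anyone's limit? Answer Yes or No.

Yes

One valid schedule: Mon-PM→Leclerc, Tue-AM→Farahani, Tue-PM→Farahani, Wed-AM→Abara, Wed-PM→Eriksen+Jensen, Thu-AM→Abara, Thu-PM→Mendoza, Fri-AM→Johansson, Fri-PM→Leclerc+Johansson, Sat-AM→Farahani, Sat-PM→Mendoza, Sun-AM→Leclerc.
Loads: Farahani 3/3, Mendoza 2/2, Abara 2/2, Leclerc 3/3, Johansson 2/2, Osei 0/2, Eriksen 1/3, Jensen 1/3 — all within limits.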